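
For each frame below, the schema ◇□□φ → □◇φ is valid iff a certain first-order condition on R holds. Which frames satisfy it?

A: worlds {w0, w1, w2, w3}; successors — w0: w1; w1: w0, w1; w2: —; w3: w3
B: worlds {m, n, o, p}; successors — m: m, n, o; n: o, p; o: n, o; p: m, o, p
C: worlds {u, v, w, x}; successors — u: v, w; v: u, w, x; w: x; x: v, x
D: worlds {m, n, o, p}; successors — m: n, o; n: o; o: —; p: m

The schema corresponds to a generalized confluence (Geach) condition: ∀x ∀y ∀z ((xRy ∧ xRz) → ∃w (yR²w ∧ zRw)).
A: holds.
B: holds.
C: holds.
D: fails — mRn, mRn but no w with nR²w and nRw.

A, B, C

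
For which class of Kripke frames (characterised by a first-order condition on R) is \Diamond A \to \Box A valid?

This schema is the CD axiom.
Its frame correspondent is partial functionality — \forall x \forall y \forall z (Rxy \wedge Rxz \to y = z).

Partial functionality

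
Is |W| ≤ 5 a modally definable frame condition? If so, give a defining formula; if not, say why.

Not modally definable

If a class were modally definable it would be closed under disjoint unions (Goldblatt–Thomason).
Any modal formula valid on each of 6 disjoint one-world frames is valid on their disjoint union (validity is preserved under disjoint unions). Each one-world frame has |W|=1≤5, but the union has |W|=6.
So the class is not modally definable.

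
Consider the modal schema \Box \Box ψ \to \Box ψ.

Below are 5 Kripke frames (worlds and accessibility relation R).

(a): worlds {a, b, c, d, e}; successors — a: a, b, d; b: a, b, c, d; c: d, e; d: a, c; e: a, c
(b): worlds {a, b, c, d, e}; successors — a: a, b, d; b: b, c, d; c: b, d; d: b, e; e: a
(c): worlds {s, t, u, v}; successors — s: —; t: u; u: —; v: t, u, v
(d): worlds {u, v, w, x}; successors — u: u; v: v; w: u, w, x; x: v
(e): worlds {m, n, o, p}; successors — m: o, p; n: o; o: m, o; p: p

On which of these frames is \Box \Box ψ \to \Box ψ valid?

This is the axiom for density; its first-order frame correspondent is \forall x \forall y (Rxy \to \exists z (Rxz \wedge Rzy)).
(a): fails — Rcd but no z with Rcz and Rzd.
(b): fails — Rde but no z with Rdz and Rze.
(c): fails — Rtu but no z with Rtz and Rzu.
(d): ✓.
(e): ✓.
Valid on: (d), (e).

(d), (e)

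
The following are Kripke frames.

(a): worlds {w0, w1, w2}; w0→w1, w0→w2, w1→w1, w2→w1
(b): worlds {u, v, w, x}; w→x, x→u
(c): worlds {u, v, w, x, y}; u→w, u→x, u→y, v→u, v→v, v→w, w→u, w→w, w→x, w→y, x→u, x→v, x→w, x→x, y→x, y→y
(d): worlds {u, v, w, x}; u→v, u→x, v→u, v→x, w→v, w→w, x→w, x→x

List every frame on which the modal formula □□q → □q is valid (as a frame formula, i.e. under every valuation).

Frame correspondent (Sahlqvist): ∀x ∀y (Rxy → ∃z (Rxz ∧ Rzy)) — i.e. density.
(a): fails — Rw0w2 but no z with Rw0z and Rzw2.
(b): fails — Rxu but no z with Rxz and Rzu.
(c): holds.
(d): fails — Ruv but no z with Ruz and Rzv.
Valid on: (c).

(c)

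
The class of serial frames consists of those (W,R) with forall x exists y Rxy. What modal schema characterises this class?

□ψ → ◇ψ

The condition is seriality. The D schema □ψ → ◇ψ defines it.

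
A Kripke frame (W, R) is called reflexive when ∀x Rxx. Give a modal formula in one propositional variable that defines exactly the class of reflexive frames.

A defining formula is □ψ → ψ (the T axiom).

□ψ → ψ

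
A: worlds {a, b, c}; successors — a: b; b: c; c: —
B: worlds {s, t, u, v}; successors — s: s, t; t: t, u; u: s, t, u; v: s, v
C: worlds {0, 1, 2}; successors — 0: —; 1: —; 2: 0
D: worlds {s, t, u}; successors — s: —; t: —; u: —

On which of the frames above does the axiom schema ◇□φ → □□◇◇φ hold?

This is the axiom for a generalized confluence (Geach) condition; its first-order frame correspondent is ∀x ∀y ∀z ((xRy ∧ xR²z) → ∃w (yRw ∧ zR²w)).
A: fails — aRb, aR²c but no w with bRw and cR²w.
B: satisfies the condition.
C: satisfies the condition.
D: satisfies the condition.

B, C, D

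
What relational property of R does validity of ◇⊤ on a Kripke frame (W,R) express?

◇⊤ holds at w iff w has a successor, so frame-validity of ◇⊤ is exactly seriality. Equivalently via □p → ◇p:
Suppose □p→◇p is valid. At any x set V(p)=W. Then □p at x, so ◇p at x, so x has a successor.
The converse is a direct semantic check.
Frame condition: ∀x ∃y Rxy.

seriality: ∀x ∃y Rxy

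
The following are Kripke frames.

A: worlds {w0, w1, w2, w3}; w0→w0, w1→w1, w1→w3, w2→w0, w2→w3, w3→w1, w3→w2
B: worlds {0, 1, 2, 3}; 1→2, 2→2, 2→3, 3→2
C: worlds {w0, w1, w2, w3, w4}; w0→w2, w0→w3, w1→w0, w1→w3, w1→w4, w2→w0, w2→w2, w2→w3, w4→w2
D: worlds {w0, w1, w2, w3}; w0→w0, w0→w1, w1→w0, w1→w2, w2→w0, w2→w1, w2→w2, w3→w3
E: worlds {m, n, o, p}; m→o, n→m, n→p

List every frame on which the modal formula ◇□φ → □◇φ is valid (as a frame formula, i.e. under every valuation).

B, D

The schema corresponds to convergence: ∀x ∀y ∀z (Rxy ∧ Rxz → ∃w (Ryw ∧ Rzw)).
A: fails — Rw2w0 and Rw2w3 but w0 and w3 have no common successor.
B: satisfies the condition.
C: fails — Rw0w2 and Rw0w3 but w2 and w3 have no common successor.
D: satisfies the condition.
E: fails — Rmo and Rmo but o and o have no common successor.
Valid on: B, D.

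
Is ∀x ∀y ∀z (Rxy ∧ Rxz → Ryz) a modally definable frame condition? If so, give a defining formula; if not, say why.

Definable; ◇q → □◇q defines it

The condition is the Euclidean property. A defining modal formula is ◇q → □◇q.
Suppose ◇q→□◇q is valid. Take Rxy, Rxz and set V(q)={y}. Then ◇q at x, so □◇q at x, so ◇q at z, so some w with Rzw has q; w=y, i.e. Rzy. By symmetry of the argument, Ryz.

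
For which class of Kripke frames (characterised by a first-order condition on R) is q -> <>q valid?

This is a form of the T axiom.
It corresponds to reflexivity: forall x Rxx.

Reflexivity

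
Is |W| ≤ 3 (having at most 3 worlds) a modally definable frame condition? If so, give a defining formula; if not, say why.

Modal frame validity is preserved under disjoint unions.
Any modal formula valid on each of 4 disjoint one-world frames is valid on their disjoint union (validity is preserved under disjoint unions). Each one-world frame has |W|=1≤3, but the union has |W|=4.
So no modal formula (or set of formulas) defines exactly the |W|≤3 frames.

No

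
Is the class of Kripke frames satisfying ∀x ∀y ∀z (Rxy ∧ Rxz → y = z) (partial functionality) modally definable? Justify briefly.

Yes: it is partial functionality, defined by the CD schema ◇p → □p.
Suppose ◇p→□p is valid. Take Rxy, Rxz and set V(p)={y}. Then ◇p at x, so □p at x, so p at z, i.e. z=y.

Definable; ◇p → □p defines it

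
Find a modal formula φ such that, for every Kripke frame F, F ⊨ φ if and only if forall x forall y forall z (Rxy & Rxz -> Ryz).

◇q → □◇q

This is the Euclidean property; the standard corresponding axiom is 5: ◇q → □◇q.
Suppose ◇q→□◇q is valid. Take Rxy, Rxz and set V(q)={y}. Then ◇q at x, so □◇q at x, so ◇q at z, so some w with Rzw has q; w=y, i.e. Rzy. By symmetry of the argument, Ryz.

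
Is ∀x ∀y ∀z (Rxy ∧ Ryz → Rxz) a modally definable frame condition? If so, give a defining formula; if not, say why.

Definable; □q → □□q defines it

Yes: it is transitivity, defined by the 4 schema □q → □□q.
Suppose □q→□□q is valid. Take Rxy, Ryz and set V(q)={w : Rxw}. Then □q at x, so □□q at x, so □q at y, so q at z, i.e. Rxz.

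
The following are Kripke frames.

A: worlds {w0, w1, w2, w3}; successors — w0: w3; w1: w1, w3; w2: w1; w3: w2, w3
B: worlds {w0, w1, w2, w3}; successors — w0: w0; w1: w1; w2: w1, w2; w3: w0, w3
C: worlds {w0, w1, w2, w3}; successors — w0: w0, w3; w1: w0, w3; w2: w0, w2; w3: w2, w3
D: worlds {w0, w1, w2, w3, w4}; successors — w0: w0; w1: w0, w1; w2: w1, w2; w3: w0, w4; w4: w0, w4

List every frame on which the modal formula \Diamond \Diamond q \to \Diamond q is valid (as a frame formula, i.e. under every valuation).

The schema corresponds to transitivity: \forall x \forall y \forall z (Rxy \wedge Ryz \to Rxz).
A: fails — Rw3w2 and Rw2w1 but not Rw3w1.
B: ✓.
C: fails — Rw3w2 and Rw2w0 but not Rw3w0.
D: fails — Rw2w1 and Rw1w0 but not Rw2w0.

B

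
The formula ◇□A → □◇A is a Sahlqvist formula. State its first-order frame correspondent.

Suppose ◇□A→□◇A is valid. Take Rxy, Rxz and set V(A)={w : Ryw}. Then □A at y so ◇□A at x, so □◇A at x, so ◇A at z, giving w with Rzw and Ryw.

convergence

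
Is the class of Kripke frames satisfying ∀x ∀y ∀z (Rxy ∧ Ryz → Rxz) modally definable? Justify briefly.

Yes — defined by □q → □□q

The condition is transitivity. A defining modal formula is □q → □□q.
Suppose □q→□□q is valid. Take Rxy, Ryz and set V(q)={w : Rxw}. Then □q at x, so □□q at x, so □q at y, so q at z, i.e. Rxz.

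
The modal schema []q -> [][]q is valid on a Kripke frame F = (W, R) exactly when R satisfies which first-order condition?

transitivity: forall x forall y forall z (Rxy & Ryz -> Rxz)

This is the 4 axiom.
It corresponds to transitivity: forall x forall y forall z (Rxy & Ryz -> Rxz).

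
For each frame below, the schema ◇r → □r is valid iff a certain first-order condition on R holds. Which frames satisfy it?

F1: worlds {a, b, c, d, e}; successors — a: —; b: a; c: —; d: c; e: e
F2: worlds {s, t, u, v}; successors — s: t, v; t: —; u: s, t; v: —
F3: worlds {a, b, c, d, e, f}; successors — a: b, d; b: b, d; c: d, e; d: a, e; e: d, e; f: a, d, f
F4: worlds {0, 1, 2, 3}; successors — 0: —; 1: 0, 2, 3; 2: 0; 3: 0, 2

This is the axiom for partial functionality; its first-order frame correspondent is ∀x ∀y ∀z (Rxy ∧ Rxz → y = z).
F1: ✓.
F2: fails — s sees both t and v.
F3: fails — a sees both b and d.
F4: fails — 1 sees both 0 and 2.
Valid on: F1.

F1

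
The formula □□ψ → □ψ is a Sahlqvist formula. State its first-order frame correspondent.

Suppose □□ψ→□ψ is valid. Take Rxy and set V(ψ)={w : xR²w}. Then □□ψ at x, so □ψ at x, so ψ at y, i.e. ∃z(Rxz∧Rzy).
Conversely, on a frame with density the schema holds at every world under every valuation.
So the correspondent is density.

density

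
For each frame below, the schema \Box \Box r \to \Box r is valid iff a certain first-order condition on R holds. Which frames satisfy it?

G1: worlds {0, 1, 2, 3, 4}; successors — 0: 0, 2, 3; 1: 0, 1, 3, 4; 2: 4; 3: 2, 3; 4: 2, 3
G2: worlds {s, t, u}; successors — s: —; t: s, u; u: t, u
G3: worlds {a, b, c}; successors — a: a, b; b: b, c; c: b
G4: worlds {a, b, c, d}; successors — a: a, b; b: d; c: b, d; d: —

G3

This is the axiom for density; its first-order frame correspondent is \forall x \forall y (Rxy \to \exists z (Rxz \wedge Rzy)).
G1: fails — R24 but no z with R2z and Rz4.
G2: fails — Rts but no z with Rtz and Rzs.
G3: holds.
G4: fails — Rcb but no z with Rcz and Rzb.
Valid on: G3.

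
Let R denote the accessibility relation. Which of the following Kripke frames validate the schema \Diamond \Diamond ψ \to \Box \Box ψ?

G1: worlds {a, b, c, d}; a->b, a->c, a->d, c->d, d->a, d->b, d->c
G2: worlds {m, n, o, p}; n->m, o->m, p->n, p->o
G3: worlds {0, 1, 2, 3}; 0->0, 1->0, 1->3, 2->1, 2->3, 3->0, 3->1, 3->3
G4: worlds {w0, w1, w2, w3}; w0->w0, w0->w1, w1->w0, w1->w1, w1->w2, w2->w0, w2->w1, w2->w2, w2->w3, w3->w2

G2

This is the axiom for a generalized confluence (Geach) condition; its first-order frame correspondent is \forall x \forall y \forall z ((x R^2 y \wedge x R^2 z) \to \exists w (y = w \wedge z = w)).
G1: fails — aR²a, aR²b but a ≠ b.
G2: ✓.
G3: fails — 1R²0, 1R²1 but 0 ≠ 1.
G4: fails — w0R²w0, w0R²w1 but w0 ≠ w1.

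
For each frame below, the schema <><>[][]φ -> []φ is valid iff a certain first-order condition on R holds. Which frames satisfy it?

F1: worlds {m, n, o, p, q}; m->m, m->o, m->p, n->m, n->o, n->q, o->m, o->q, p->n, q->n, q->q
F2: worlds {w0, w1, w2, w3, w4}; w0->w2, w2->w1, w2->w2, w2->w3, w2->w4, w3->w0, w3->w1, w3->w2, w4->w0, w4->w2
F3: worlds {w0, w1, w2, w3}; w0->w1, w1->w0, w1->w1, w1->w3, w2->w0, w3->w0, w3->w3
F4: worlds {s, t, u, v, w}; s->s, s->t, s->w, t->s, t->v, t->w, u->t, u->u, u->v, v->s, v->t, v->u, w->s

This is the axiom for a generalized confluence (Geach) condition; its first-order frame correspondent is forall x forall y forall z ((x R^2 y & xRz) -> exists w (y R^2 w & z = w)).
F1: fails — mR²p, mRp but no w with pR²w and p=w.
F2: fails — w0R²w1, w0Rw2 but no w with w1R²w and w2=w.
F3: ✓.
F4: fails — tR²t, tRv but no w* with tR²w* and v=w*.

F3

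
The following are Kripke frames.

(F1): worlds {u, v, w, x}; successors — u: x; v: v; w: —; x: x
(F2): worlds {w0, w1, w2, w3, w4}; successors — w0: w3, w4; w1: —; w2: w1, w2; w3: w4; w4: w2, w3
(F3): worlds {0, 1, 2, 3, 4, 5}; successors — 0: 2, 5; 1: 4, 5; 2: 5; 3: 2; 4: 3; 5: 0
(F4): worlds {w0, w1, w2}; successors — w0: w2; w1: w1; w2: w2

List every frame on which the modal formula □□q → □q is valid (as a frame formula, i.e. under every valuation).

Frame correspondent (Sahlqvist): ∀x ∀y (Rxy → ∃z (Rxz ∧ Rzy)) — i.e. density.
(F1): holds.
(F2): fails — Rw4w3 but no z with Rw4z and Rzw3.
(F3): fails — R32 but no z with R3z and Rz2.
(F4): holds.
Valid on: (F1), (F4).

(F1), (F4)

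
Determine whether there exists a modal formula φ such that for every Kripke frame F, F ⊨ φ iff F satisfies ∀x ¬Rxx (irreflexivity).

No

If a class were modally definable it would be closed under surjective bounded morphisms (Goldblatt–Thomason).
The 3-cycle (worlds 0,1,2 with 0→1→2→0) is irreflexive, and the map sending every world to a single reflexive point • is a surjective bounded morphism (forth: every edge maps to (•,•); back: every world has a successor). So any modal formula valid on the 3-cycle is also valid on the reflexive point, which is not irreflexive.
So the class is not modally definable.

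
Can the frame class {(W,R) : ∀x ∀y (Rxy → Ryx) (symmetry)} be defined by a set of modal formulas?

Yes: it is symmetry, defined by the B schema p → □◇p.

Yes — defined by p → □◇p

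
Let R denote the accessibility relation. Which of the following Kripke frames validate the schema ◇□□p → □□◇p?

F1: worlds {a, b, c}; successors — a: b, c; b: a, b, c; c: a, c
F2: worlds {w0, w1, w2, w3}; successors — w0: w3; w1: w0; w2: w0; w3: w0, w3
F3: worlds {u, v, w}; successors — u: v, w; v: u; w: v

F1, F2

The schema corresponds to a generalized confluence (Geach) condition: ∀x ∀y ∀z ((xRy ∧ xR²z) → ∃w (yR²w ∧ zRw)).
F1: satisfies the condition.
F2: satisfies the condition.
F3: fails — uRv, uR²v but no t with vR²t and vRt.
Valid on: F1, F2.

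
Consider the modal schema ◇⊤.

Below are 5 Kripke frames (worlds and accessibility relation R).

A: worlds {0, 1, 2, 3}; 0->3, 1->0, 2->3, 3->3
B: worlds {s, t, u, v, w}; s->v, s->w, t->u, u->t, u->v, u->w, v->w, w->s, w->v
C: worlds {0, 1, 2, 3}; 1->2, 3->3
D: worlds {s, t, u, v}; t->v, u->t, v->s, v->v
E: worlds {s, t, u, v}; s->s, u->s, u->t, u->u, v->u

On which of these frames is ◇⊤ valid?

This is the axiom for seriality; its first-order frame correspondent is ∀x ∃y Rxy.
A: ✓.
B: ✓.
C: fails — world 0 has no successor.
D: fails — world s has no successor.
E: fails — world t has no successor.

A, B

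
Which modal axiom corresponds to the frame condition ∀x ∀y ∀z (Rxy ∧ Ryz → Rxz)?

□r → □□r

The condition is transitivity. The 4 schema □r → □□r defines it.
Suppose □r→□□r is valid. Take Rxy, Ryz and set V(r)={w : Rxw}. Then □r at x, so □□r at x, so □r at y, so r at z, i.e. Rxz.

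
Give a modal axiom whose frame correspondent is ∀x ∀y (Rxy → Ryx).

r → □◇r

A defining formula is r → □◇r (the B axiom).
Suppose r→□◇r is valid. Take Rxy and set V(r)={x}. Then r at x, so □◇r at x, so ◇r at y, so some z with Ryz has r; z=x, i.e. Ryx.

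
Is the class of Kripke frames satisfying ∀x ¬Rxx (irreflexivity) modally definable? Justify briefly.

Any modally definable frame class is closed under surjective bounded morphisms.
The 3-cycle (worlds 0,1,2 with 0→1→2→0) is irreflexive, and the map sending every world to a single reflexive point • is a surjective bounded morphism (forth: every edge maps to (•,•); back: every world has a successor). So any modal formula valid on the 3-cycle is also valid on the reflexive point, which is not irreflexive.
So the class is not modally definable.

No — not modally definable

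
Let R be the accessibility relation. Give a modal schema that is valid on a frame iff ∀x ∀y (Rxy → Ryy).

A defining formula is □(□p → p) (the T□ axiom).

□(□p → p)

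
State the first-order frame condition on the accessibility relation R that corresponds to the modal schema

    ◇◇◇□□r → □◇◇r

∀x ∀y ∀z ((xR³y ∧ xRz) → ∃w (yR²w ∧ zR²w))

This is a Sahlqvist (Geach-type) schema ◇^3□^2r → □^1◇^2r.
First-order correspondent: ∀x ∀y ∀z ((xR³y ∧ xRz) → ∃w (yR²w ∧ zR²w)).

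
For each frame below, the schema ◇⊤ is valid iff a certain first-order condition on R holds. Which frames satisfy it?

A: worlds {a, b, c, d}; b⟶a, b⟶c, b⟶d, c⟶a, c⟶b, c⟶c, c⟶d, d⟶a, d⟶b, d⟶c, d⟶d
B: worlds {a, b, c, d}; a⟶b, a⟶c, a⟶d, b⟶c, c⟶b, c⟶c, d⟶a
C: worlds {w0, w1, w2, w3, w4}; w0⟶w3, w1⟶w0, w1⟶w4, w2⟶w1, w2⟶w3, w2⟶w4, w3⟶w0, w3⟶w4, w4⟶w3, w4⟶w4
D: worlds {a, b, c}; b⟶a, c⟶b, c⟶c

The schema corresponds to seriality: ∀x ∃y Rxy.
A: fails — world a has no successor.
B: holds.
C: holds.
D: fails — world a has no successor.
Valid on: B, C.

B, C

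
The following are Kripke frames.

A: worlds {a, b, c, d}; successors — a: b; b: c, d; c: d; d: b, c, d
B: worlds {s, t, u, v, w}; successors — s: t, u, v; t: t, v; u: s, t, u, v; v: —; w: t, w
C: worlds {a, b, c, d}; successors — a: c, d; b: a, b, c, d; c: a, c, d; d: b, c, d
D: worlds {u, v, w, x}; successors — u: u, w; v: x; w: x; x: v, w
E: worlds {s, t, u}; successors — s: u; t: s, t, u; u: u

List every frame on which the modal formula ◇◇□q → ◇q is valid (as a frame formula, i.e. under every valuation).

C, E

Frame correspondent (Sahlqvist): ∀x ∀y (xR²y → ∃w (yRw ∧ xRw)) — i.e. a generalized confluence (Geach) condition.
A: fails — aR²c but no w with cRw and aRw.
B: fails — sR²v but no w* with vRw* and sRw*.
C: ✓.
D: fails — uR²w but no t with wRt and uRt.
E: ✓.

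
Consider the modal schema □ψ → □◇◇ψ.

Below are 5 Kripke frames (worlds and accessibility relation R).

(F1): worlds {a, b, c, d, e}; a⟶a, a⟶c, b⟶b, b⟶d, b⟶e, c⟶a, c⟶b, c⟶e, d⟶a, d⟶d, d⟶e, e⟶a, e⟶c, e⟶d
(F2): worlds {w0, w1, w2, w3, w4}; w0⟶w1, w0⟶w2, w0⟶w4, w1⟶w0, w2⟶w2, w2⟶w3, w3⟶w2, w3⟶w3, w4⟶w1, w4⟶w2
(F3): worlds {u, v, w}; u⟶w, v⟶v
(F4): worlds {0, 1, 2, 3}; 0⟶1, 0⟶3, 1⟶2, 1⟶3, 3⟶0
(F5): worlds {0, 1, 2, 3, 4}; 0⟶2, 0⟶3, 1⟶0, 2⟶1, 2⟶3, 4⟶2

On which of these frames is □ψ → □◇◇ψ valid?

This is the axiom for a generalized confluence (Geach) condition; its first-order frame correspondent is ∀x ∀z (xRz → ∃w (xRw ∧ zR²w)).
(F1): satisfies the condition.
(F2): satisfies the condition.
(F3): fails — uRw but no t with uRt and wR²t.
(F4): fails — 0R1 but no w with 0Rw and 1R²w.
(F5): fails — 0R2 but no w with 0Rw and 2R²w.

(F1), (F2)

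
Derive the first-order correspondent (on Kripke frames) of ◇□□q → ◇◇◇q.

∀x ∀y (xRy → ∃w (yR²w ∧ xR³w))

This is a Sahlqvist (Geach-type) schema ◇^1□^2q → □^0◇^3q.
Minimal-valuation argument: fix x; take any y with xR^1y and any z with xR^0z. Set V(q) to the set of worlds R-reachable from y in exactly 2 steps. Then □^2q holds at y, so the antecedent holds at x; validity forces ◇^3q at z, giving a w with zR^3w and yR^2w.
First-order correspondent: ∀x ∀y (xRy → ∃w (yR²w ∧ xR³w)).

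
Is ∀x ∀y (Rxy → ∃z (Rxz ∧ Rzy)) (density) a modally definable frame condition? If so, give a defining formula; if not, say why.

Yes — defined by □□q → □q

This is a Sahlqvist condition; the C4 axiom □□q → □q defines it.
Suppose □□q→□q is valid. Take Rxy and set V(q)={w : xR²w}. Then □□q at x, so □q at x, so q at y, i.e. ∃z(Rxz∧Rzy).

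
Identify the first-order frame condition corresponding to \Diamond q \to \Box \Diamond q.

Suppose ◇q→□◇q is valid. Take Rxy, Rxz and set V(q)={y}. Then ◇q at x, so □◇q at x, so ◇q at z, so some w with Rzw has q; w=y, i.e. Rzy. By symmetry of the argument, Ryz.

The Euclidean property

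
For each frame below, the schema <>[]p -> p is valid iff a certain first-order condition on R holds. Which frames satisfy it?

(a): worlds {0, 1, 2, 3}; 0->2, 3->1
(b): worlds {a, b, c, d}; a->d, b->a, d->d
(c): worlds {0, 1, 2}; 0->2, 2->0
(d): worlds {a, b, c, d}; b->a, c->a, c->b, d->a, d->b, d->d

(c)

The schema corresponds to symmetry: forall x forall y (Rxy -> Ryx).
(a): fails — R31 but not R13.
(b): fails — Rad but not Rda.
(c): holds.
(d): fails — Rba but not Rab.
Valid on: (c).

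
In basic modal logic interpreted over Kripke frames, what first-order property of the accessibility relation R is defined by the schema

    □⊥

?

□⊥ is valid iff no world has any successor (otherwise □⊥ fails at any world with one).
Conversely, any frame satisfying ∀x ∀y ¬Rxy validates the schema.
So the correspondent is emptiness of R.

emptiness of R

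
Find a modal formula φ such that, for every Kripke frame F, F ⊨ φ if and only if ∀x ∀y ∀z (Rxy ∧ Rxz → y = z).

◇r → □r

A defining formula is ◇r → □r (the CD axiom).
Suppose ◇r→□r is valid. Take Rxy, Rxz and set V(r)={y}. Then ◇r at x, so □r at x, so r at z, i.e. z=y.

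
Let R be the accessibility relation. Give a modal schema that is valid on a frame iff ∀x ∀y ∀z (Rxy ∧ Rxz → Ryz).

◇s → □◇s

A defining formula is ◇s → □◇s (the 5 axiom).
Suppose ◇s→□◇s is valid. Take Rxy, Rxz and set V(s)={y}. Then ◇s at x, so □◇s at x, so ◇s at z, so some w with Rzw has s; w=y, i.e. Rzy. By symmetry of the argument, Ryz.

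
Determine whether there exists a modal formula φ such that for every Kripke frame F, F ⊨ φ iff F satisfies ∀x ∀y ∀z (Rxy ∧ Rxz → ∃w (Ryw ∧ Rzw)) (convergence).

Yes: it is convergence, defined by the .2 schema ◇□q → □◇q.
Suppose ◇□q→□◇q is valid. Take Rxy, Rxz and set V(q)={w : Ryw}. Then □q at y so ◇□q at x, so □◇q at x, so ◇q at z, giving w with Rzw and Ryw.

Yes, by ◇□q → □◇q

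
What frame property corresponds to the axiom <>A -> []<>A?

the Euclidean property: forall x forall y forall z (Rxy & Rxz -> Ryz)

Suppose ◇A→□◇A is valid. Take Rxy, Rxz and set V(A)={y}. Then ◇A at x, so □◇A at x, so ◇A at z, so some w with Rzw has A; w=y, i.e. Rzy. By symmetry of the argument, Ryz.
The converse is a direct semantic check.
Frame condition: forall x forall y forall z (Rxy & Rxz -> Ryz).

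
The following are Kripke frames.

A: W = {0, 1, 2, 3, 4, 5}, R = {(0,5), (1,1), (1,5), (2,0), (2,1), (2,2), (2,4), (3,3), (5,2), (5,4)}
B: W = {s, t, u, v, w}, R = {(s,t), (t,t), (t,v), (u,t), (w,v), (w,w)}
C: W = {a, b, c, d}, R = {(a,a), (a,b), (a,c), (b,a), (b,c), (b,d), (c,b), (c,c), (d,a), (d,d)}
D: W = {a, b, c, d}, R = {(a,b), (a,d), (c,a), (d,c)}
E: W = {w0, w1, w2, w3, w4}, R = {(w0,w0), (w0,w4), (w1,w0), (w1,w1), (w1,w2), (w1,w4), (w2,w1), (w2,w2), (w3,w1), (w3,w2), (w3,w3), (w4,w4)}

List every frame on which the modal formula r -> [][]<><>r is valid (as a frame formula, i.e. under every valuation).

C

This is the axiom for a generalized confluence (Geach) condition; its first-order frame correspondent is forall x forall z (x R^2 z -> exists w (x = w & z R^2 w)).
A: fails — 0R²4 but no w with 0=w and 4R²w.
B: fails — sR²t but no w* with s=w* and tR²w*.
C: holds.
D: fails — aR²c but no w with a=w and cR²w.
E: fails — w0R²w4 but no w with w0=w and w4R²w.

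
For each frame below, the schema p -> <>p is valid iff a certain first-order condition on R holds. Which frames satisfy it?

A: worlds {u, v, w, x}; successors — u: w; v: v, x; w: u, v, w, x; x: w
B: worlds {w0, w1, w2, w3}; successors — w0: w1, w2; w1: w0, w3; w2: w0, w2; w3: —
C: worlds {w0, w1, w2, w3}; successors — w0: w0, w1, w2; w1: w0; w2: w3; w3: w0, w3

none

Frame correspondent (Sahlqvist): forall x Rxx — i.e. reflexivity.
A: fails — world u does not see itself.
B: fails — world w0 does not see itself.
C: fails — world w1 does not see itself.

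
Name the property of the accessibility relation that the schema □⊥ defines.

Emptiness of R

□⊥ is valid iff no world has any successor (otherwise □⊥ fails at any world with one).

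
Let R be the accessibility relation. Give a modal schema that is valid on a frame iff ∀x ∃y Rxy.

This is seriality; the standard corresponding axiom is D: □q → ◇q.
Suppose □q→◇q is valid. At any x set V(q)=W. Then □q at x, so ◇q at x, so x has a successor.

□q → ◇q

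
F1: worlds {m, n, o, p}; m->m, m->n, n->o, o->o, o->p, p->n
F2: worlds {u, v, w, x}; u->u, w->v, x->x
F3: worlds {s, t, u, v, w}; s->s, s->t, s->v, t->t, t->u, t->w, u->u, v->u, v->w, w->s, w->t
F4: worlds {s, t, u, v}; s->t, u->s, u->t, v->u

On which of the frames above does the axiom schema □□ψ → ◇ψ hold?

Frame correspondent (Sahlqvist): ∀x ∃w (xR²w ∧ xRw) — i.e. a generalized confluence (Geach) condition.
F1: fails — at p but no w with pR²w and pRw.
F2: fails — at v but no t with vR²t and vRt.
F3: ✓.
F4: fails — at s but no w with sR²w and sRw.
Valid on: F3.

F3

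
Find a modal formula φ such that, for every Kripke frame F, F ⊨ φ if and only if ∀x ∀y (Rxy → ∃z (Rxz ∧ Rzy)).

□□s → □s

A defining formula is □□s → □s (the C4 axiom).
Suppose □□s→□s is valid. Take Rxy and set V(s)={w : xR²w}. Then □□s at x, so □s at x, so s at y, i.e. ∃z(Rxz∧Rzy).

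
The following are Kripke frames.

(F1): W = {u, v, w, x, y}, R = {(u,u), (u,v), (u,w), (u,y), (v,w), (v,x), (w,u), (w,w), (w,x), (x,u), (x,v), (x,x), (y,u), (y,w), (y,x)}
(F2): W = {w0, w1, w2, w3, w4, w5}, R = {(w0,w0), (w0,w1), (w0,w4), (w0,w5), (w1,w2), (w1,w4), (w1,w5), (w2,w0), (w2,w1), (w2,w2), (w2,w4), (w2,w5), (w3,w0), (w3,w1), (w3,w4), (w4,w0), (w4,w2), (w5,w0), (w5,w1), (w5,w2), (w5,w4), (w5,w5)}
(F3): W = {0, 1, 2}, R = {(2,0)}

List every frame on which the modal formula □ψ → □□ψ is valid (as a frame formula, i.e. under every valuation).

This is the axiom for transitivity; its first-order frame correspondent is ∀x ∀y ∀z (Rxy ∧ Ryz → Rxz).
(F1): fails — Ruv and Rvx but not Rux.
(F2): fails — Rw3w1 and Rw1w5 but not Rw3w5.
(F3): condition met.

(F3)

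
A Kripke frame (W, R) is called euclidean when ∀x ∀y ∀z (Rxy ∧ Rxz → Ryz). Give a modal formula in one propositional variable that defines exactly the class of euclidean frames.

The condition is the Euclidean property. The 5 schema ◇q → □◇q defines it.

◇q → □◇q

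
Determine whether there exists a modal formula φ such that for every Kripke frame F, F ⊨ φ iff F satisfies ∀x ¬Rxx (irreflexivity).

No

Any modally definable frame class is closed under surjective bounded morphisms.
The 4-cycle (worlds w0,w1,w2,w3 with w0→w1→w2→w3→w0) is irreflexive, and the map sending every world to a single reflexive point • is a surjective bounded morphism (forth: every edge maps to (•,•); back: every world has a successor). So any modal formula valid on the 4-cycle is also valid on the reflexive point, which is not irreflexive.
So no modal formula (or set of formulas) defines exactly the irreflexive frames.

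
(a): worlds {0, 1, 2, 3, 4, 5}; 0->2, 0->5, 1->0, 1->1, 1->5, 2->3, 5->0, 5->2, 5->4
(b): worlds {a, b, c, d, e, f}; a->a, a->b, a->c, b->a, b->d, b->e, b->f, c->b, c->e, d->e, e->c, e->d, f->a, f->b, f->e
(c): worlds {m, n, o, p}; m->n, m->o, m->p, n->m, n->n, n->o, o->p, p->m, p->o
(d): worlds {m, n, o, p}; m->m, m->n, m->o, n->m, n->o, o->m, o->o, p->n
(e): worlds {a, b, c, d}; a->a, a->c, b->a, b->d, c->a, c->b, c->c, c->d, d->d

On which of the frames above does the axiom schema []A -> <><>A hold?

Frame correspondent (Sahlqvist): forall x exists w (xRw & x R^2 w) — i.e. a generalized confluence (Geach) condition.
(a): fails — at 2 but no w with 2Rw and 2R²w.
(b): fails — at d but no w with dRw and dR²w.
(c): fails — at o but no w with oRw and oR²w.
(d): fails — at p but no w with pRw and pR²w.
(e): condition met.

(e)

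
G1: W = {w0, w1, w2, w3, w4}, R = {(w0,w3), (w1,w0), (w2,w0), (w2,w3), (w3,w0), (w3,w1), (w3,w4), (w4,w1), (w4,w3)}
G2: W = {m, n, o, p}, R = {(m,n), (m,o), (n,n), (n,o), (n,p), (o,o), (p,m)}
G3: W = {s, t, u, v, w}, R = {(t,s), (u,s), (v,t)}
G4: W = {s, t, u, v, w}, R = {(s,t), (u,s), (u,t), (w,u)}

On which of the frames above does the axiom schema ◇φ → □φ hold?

G3

This is the axiom for partial functionality; its first-order frame correspondent is ∀x ∀y ∀z (Rxy ∧ Rxz → y = z).
G1: fails — w2 sees both w0 and w3.
G2: fails — m sees both n and o.
G3: ✓.
G4: fails — u sees both s and t.
Valid on: G3.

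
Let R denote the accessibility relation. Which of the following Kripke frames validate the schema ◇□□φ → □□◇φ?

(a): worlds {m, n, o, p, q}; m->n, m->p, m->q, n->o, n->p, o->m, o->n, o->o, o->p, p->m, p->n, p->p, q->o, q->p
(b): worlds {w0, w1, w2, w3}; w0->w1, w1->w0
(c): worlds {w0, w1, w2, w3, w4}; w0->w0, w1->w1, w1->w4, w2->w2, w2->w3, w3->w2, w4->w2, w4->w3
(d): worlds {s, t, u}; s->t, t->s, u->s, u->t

Frame correspondent (Sahlqvist): ∀x ∀y ∀z ((xRy ∧ xR²z) → ∃w (yR²w ∧ zRw)) — i.e. a generalized confluence (Geach) condition.
(a): condition met.
(b): condition met.
(c): fails — w1Rw4, w1R²w1 but no w with w4R²w and w1Rw.
(d): fails — uRs, uR²s but no w with sR²w and sRw.
Valid on: (a), (b).

(a), (b)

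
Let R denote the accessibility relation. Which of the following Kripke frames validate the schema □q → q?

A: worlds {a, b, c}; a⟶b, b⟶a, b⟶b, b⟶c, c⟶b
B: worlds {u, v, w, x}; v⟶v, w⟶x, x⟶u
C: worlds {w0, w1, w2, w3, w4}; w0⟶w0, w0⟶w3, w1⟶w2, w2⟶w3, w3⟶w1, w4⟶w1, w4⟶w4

none

The schema corresponds to reflexivity: ∀x Rxx.
A: fails — world a does not see itself.
B: fails — world u does not see itself.
C: fails — world w1 does not see itself.
Valid on no frame.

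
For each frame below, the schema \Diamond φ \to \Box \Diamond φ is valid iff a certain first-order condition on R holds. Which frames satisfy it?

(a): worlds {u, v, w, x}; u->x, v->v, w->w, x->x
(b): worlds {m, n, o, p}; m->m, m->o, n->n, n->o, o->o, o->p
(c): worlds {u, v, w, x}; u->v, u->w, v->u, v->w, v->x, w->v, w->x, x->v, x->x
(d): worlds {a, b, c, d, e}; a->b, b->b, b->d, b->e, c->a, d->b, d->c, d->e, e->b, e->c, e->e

This is the axiom for the Euclidean property; its first-order frame correspondent is \forall x \forall y \forall z (Rxy \wedge Rxz \to Ryz).
(a): holds.
(b): fails — Rmo and Rmm but not Rom.
(c): fails — Ruv and Ruv but not Rvv.
(d): fails — Rbe and Rbd but not Red.
Valid on: (a).

(a)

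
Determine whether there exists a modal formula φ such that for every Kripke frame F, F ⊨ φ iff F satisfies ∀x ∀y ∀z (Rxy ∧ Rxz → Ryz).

Yes — defined by ◇p → □◇p

The condition is the Euclidean property. A defining modal formula is ◇p → □◇p.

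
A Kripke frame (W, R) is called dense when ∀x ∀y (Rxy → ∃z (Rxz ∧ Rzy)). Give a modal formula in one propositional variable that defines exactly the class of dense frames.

□□s → □s

A defining formula is □□s → □s (the C4 axiom).
Suppose □□s→□s is valid. Take Rxy and set V(s)={w : xR²w}. Then □□s at x, so □s at x, so s at y, i.e. ∃z(Rxz∧Rzy).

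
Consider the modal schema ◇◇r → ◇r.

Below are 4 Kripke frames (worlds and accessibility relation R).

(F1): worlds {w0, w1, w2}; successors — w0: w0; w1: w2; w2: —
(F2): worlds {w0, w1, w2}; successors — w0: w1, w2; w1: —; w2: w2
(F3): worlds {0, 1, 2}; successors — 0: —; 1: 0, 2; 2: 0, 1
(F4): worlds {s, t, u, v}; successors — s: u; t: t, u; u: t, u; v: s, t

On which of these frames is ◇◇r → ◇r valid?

Frame correspondent (Sahlqvist): ∀x ∀y ∀z (Rxy ∧ Ryz → Rxz) — i.e. transitivity.
(F1): holds.
(F2): holds.
(F3): fails — R12 and R21 but not R11.
(F4): fails — Rvt and Rtu but not Rvu.
Valid on: (F1), (F2).

(F1), (F2)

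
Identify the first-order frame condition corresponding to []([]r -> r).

shift-reflexivity

Suppose □(□r→r) is valid. Take Rxy and set V(r)={w : Ryw}. Then at y, □r holds; since □(□r→r) at x, □r→r at y, so r at y, i.e. Ryy.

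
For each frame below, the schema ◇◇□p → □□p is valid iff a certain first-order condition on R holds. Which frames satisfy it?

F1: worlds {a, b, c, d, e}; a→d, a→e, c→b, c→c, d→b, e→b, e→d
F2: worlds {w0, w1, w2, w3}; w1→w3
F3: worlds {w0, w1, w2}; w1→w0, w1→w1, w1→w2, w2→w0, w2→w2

Frame correspondent (Sahlqvist): ∀x ∀y ∀z ((xR²y ∧ xR²z) → ∃w (yRw ∧ z = w)) — i.e. a generalized confluence (Geach) condition.
F1: fails — aR²b, aR²b but no w with bRw and b=w.
F2: holds.
F3: fails — w1R²w0, w1R²w0 but no w with w0Rw and w0=w.

F2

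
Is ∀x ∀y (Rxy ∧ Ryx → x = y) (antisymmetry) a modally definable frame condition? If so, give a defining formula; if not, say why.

Not modally definable

Modal frame validity is preserved under surjective bounded morphisms.
The 4-cycle (worlds w0,w1,w2,w3 with w0→w1→w2→w3→w0) is antisymmetric. Sending even-indexed worlds to a and odd-indexed worlds to b is a surjective bounded morphism onto the two-world frame with a↔b, which is not antisymmetric.
So no modal formula (or set of formulas) defines exactly the antisymmetric frames.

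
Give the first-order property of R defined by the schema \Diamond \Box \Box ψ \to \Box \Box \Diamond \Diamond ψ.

This is a Sahlqvist (Geach-type) schema ◇^1□^2ψ → □^2◇^2ψ.
Minimal-valuation argument: fix x; take any y with xR^1y and any z with xR^2z. Set V(ψ) to the set of worlds R-reachable from y in exactly 2 steps. Then □^2ψ holds at y, so the antecedent holds at x; validity forces ◇^2ψ at z, giving a w with zR^2w and yR^2w.
First-order correspondent: \forall x \forall y \forall z ((xRy \wedge x R^2 z) \to \exists w (y R^2 w \wedge z R^2 w)).

\forall x \forall y \forall z ((xRy \wedge x R^2 z) \to \exists w (y R^2 w \wedge z R^2 w))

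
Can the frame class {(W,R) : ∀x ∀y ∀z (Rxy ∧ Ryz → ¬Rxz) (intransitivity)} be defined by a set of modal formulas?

Any modally definable frame class is closed under surjective bounded morphisms.
The 5-cycle (worlds 0,1,2,3,4 with 0→1→2→3→4→0) is intransitive. Mapping every world to a single reflexive point • is a surjective bounded morphism; the reflexive point is not intransitive (R••∧R•• but R••).
So no modal formula (or set of formulas) defines exactly the intransitive frames.

Not definable by any modal formula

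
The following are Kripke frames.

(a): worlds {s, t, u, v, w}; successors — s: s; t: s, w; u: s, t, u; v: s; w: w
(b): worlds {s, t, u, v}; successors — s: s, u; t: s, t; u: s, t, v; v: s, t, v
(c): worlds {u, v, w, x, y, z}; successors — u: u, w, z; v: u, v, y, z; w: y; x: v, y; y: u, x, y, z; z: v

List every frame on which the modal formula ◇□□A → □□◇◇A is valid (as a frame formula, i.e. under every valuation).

(b), (c)

This is the axiom for a generalized confluence (Geach) condition; its first-order frame correspondent is ∀x ∀y ∀z ((xRy ∧ xR²z) → ∃w (yR²w ∧ zR²w)).
(a): fails — tRs, tR²w but no w* with sR²w* and wR²w*.
(b): satisfies the condition.
(c): satisfies the condition.
Valid on: (b), (c).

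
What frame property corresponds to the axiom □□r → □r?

Suppose □□r→□r is valid. Take Rxy and set V(r)={w : xR²w}. Then □□r at x, so □r at x, so r at y, i.e. ∃z(Rxz∧Rzy).

Density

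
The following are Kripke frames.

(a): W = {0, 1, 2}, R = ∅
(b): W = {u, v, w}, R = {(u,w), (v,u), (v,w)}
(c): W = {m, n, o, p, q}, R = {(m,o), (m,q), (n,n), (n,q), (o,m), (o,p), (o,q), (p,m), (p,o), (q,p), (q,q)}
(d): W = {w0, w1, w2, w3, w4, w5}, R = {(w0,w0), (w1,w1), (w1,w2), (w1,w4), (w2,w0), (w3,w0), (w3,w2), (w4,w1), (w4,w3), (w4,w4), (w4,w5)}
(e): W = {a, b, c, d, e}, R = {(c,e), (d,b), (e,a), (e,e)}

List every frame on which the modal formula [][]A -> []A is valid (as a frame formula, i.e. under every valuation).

This is the axiom for density; its first-order frame correspondent is forall x forall y (Rxy -> exists z (Rxz & Rzy)).
(a): satisfies the condition.
(b): fails — Rvu but no z with Rvz and Rzu.
(c): fails — Rmo but no z with Rmz and Rzo.
(d): fails — Rw3w2 but no z with Rw3z and Rzw2.
(e): fails — Rdb but no z with Rdz and Rzb.
Valid on: (a).

(a)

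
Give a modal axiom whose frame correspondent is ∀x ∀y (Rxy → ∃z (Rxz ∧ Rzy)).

□□ψ → □ψ

This is density; the standard corresponding axiom is C4: □□ψ → □ψ.
Suppose □□ψ→□ψ is valid. Take Rxy and set V(ψ)={w : xR²w}. Then □□ψ at x, so □ψ at x, so ψ at y, i.e. ∃z(Rxz∧Rzy).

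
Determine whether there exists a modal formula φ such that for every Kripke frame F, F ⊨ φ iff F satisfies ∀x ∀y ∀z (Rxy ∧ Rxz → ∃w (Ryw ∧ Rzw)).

Yes — defined by ◇□r → □◇r

The condition is convergence. A defining modal formula is ◇□r → □◇r.
Suppose ◇□r→□◇r is valid. Take Rxy, Rxz and set V(r)={w : Ryw}. Then □r at y so ◇□r at x, so □◇r at x, so ◇r at z, giving w with Rzw and Ryw.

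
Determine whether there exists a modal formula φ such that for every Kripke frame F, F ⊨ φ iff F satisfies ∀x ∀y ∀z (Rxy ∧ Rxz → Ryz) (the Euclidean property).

Yes — defined by ◇r → □◇r

Yes: it is the Euclidean property, defined by the 5 schema ◇r → □◇r.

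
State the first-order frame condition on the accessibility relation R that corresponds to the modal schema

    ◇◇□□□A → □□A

∀x ∀y ∀z ((xR²y ∧ xR²z) → ∃w (yR³w ∧ z = w))

This is a Sahlqvist (Geach-type) schema ◇^2□^3A → □^2◇^0A.
Minimal-valuation argument: fix x; take any y with xR^2y and any z with xR^2z. Set V(A) to the set of worlds R-reachable from y in exactly 3 steps. Then □^3A holds at y, so the antecedent holds at x; validity forces ◇^0A at z, giving a w with zR^0w and yR^3w.
First-order correspondent: ∀x ∀y ∀z ((xR²y ∧ xR²z) → ∃w (yR³w ∧ z = w)).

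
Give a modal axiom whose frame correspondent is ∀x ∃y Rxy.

A defining formula is □p → ◇p (the D axiom).
Suppose □p→◇p is valid. At any x set V(p)=W. Then □p at x, so ◇p at x, so x has a successor.

□p → ◇p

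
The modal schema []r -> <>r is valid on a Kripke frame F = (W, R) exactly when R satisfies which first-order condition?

seriality

Suppose □r→◇r is valid. At any x set V(r)=W. Then □r at x, so ◇r at x, so x has a successor.
The converse is a direct semantic check.
So the correspondent is seriality.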